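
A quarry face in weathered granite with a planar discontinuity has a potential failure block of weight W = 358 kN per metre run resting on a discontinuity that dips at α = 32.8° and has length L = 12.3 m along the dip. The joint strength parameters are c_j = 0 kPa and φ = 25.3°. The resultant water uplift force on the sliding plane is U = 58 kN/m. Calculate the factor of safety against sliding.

Resolving the block weight along and normal to the plane and applying the Mohr–Coulomb strength on the joint:
N' = W cosα − U = 358·cos32.8° − 58 = 242.9 kN/m
Driving force T = W sinα = 358·sin32.8° = 193.9 kN/m
Resisting force R = c_j·L + N'·tanφ = 0·12.3 + 242.9·tan25.3° = 0.0 + 114.8 = 114.8 kN/m
FS = R / T = 114.8 / 193.9 = 0.592

FS = 0.59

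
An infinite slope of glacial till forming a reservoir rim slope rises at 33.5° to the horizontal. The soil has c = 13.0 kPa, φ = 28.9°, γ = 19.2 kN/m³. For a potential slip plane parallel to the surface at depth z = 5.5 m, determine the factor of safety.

FS = 1.10

For an infinite slope with a slip plane parallel to the surface (no pore pressure): FS = [c + γz cos²β tanφ] / [γz sinβ cosβ].
γz = 19.2·5.5 = 105.60 kN/m²
Numerator = 13.0 + 105.60·cos²33.5°·tan28.9° = 13.0 + 105.60·0.6954·0.5520 = 53.536 kPa
Denominator = 105.60·sin33.5°·cos33.5° = 105.60·0.5519·0.8339 = 48.603 kPa
FS = 53.536 / 48.603 = 1.102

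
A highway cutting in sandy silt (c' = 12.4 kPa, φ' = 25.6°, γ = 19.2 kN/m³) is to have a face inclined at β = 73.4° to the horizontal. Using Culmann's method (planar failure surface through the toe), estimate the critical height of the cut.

Culmann's analysis gives the critical failure plane at α_cr = (β + φ')/2 = (73.4 + 25.6)/2 = 49.5°, and the critical height
H_c = (4c'/γ) · sinβ cosφ' / [1 − cos(β − φ')]
    = (4·12.4/19.2) · sin73.4°·cos25.6° / [1 − cos(47.8°)]
    = 2.583 · 0.9583·0.9018 / [1 − 0.6717]
    = 2.583 · 0.8642 / 0.3283
    = 6.80 m

H_c = 6.80 m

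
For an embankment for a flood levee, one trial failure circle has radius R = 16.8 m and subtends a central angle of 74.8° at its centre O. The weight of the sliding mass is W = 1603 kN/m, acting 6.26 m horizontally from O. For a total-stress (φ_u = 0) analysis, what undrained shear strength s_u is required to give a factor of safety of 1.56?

FS = s_u·L_a·R / (W·d), so s_u = FS·W·d / (L_a·R).
Arc length L_a = R·θ = 16.8·(74.8°·π/180) = 16.8·1.3055 = 21.93 m
s_u = 1.56·1603·6.26 / (21.93·16.8) = 15654.3 / 368.47 = 42.48 kPa

s_u = 42.5 kPa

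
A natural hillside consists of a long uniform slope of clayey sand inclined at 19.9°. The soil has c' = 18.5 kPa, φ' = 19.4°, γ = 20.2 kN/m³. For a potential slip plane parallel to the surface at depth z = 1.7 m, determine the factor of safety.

For an infinite slope with a slip plane parallel to the surface (no pore pressure): FS = [c' + γz cos²β tanφ'] / [γz sinβ cosβ].
γz = 20.2·1.7 = 34.34 kN/m²
Numerator = 18.5 + 34.34·cos²19.9°·tan19.4° = 18.5 + 34.34·0.8841·0.3522 = 29.192 kPa
Denominator = 34.34·sin19.9°·cos19.9° = 34.34·0.3404·0.9403 = 10.991 kPa
FS = 29.192 / 10.991 = 2.656

FS = 2.66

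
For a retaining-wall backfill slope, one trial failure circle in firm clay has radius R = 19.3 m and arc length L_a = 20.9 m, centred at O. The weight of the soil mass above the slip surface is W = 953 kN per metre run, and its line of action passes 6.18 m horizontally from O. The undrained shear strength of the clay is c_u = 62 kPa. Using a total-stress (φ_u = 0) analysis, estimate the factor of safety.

Taking moments about the centre O, the resisting moment is provided by the undrained shear strength acting along the arc:
M_R = c_u·L_a·R = 62·20.90·19.3 = 25008.9 kN·m/m
M_D = W·d = 953·6.18 = 5889.5 kN·m/m
FS = M_R / M_D = 25008.9 / 5889.5 = 4.246

FS = 4.25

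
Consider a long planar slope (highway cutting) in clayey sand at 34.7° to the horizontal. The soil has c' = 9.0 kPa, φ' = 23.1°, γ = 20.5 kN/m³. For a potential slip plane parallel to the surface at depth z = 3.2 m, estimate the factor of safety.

For an infinite slope with a slip plane parallel to the surface (no pore pressure): FS = [c' + γz cos²β tanφ'] / [γz sinβ cosβ].
γz = 20.5·3.2 = 65.60 kN/m²
Numerator = 9.0 + 65.60·cos²34.7°·tan23.1° = 9.0 + 65.60·0.6759·0.4265 = 27.913 kPa
Denominator = 65.60·sin34.7°·cos34.7° = 65.60·0.5693·0.8221 = 30.703 kPa
FS = 27.913 / 30.703 = 0.909

FS = 0.91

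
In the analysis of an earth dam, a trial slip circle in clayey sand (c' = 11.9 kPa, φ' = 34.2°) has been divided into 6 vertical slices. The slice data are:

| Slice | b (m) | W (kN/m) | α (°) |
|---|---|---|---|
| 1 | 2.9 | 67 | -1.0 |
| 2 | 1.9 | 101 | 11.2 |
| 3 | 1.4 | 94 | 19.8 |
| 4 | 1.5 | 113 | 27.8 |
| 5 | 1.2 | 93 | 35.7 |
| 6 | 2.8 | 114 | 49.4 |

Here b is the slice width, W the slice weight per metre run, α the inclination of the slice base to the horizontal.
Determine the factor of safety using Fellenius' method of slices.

Ordinary method of slices: FS = Σ[c'·Δl_i + (W_i cosα_i)·tanφ'] / Σ W_i sinα_i, with Δl_i = b_i / cosα_i.
Slice 1: Δl = 2.9/cos(-1.0°) = 2.900 m; N'_1 = 67·cos(-1.0°) = 67.0; c'Δl = 34.52; W sinα = -1.2
Slice 2: Δl = 1.9/cos11.2° = 1.937 m; N'_2 = 101·cos11.2° = 99.1; c'Δl = 23.05; W sinα = 19.6
Slice 3: Δl = 1.4/cos19.8° = 1.488 m; N'_3 = 94·cos19.8° = 88.4; c'Δl = 17.71; W sinα = 31.8
Slice 4: Δl = 1.5/cos27.8° = 1.696 m; N'_4 = 113·cos27.8° = 100.0; c'Δl = 20.18; W sinα = 52.7
Slice 5: Δl = 1.2/cos35.7° = 1.478 m; N'_5 = 93·cos35.7° = 75.5; c'Δl = 17.58; W sinα = 54.3
Slice 6: Δl = 2.8/cos49.4° = 4.303 m; N'_6 = 114·cos49.4° = 74.2; c'Δl = 51.20; W sinα = 86.6
Σc'Δl = 164.2 kN/m; ΣN' = 504.2 kN/m; ΣW sinα = 243.8 kN/m
Resisting = 164.2 + 504.2·tan34.2° = 164.2 + 342.6 = 506.9 kN/m
FS = 506.9 / 243.8 = 2.079

FS = 2.08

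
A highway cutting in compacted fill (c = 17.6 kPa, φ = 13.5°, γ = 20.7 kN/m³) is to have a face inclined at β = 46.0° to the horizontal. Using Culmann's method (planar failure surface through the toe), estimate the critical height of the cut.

Culmann's analysis gives the critical failure plane at α_cr = (β + φ)/2 = (46.0 + 13.5)/2 = 29.8°, and the critical height
H_c = (4c/γ) · sinβ cosφ / [1 − cos(β − φ)]
    = (4·17.6/20.7) · sin46.0°·cos13.5° / [1 − cos(32.5°)]
    = 3.401 · 0.7193·0.9724 / [1 − 0.8434]
    = 3.401 · 0.6995 / 0.1566
    = 15.19 m

H_c = 15.19 m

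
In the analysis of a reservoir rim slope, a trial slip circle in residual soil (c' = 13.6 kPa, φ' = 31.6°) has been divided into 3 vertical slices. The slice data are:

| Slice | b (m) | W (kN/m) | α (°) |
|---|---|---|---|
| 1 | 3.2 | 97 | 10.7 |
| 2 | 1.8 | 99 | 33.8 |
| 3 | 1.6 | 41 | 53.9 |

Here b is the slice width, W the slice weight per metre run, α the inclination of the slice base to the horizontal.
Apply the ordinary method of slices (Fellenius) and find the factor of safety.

FS = 2.21

Ordinary method of slices: FS = Σ[c'·Δl_i + (W_i cosα_i)·tanφ'] / Σ W_i sinα_i, with Δl_i = b_i / cosα_i.
Slice 1: Δl = 3.2/cos10.7° = 3.257 m; N'_1 = 97·cos10.7° = 95.3; c'Δl = 44.29; W sinα = 18.0
Slice 2: Δl = 1.8/cos33.8° = 2.166 m; N'_2 = 99·cos33.8° = 82.3; c'Δl = 29.46; W sinα = 55.1
Slice 3: Δl = 1.6/cos53.9° = 2.716 m; N'_3 = 41·cos53.9° = 24.2; c'Δl = 36.93; W sinα = 33.1
Σc'Δl = 110.7 kN/m; ΣN' = 201.7 kN/m; ΣW sinα = 106.2 kN/m
Resisting = 110.7 + 201.7·tan31.6° = 110.7 + 124.1 = 234.8 kN/m
FS = 234.8 / 106.2 = 2.211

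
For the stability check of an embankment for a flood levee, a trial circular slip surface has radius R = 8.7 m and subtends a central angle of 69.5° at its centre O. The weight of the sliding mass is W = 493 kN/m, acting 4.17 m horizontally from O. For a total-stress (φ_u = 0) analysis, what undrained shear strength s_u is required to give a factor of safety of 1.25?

s_u = 28.0 kPa

FS = s_u·L_a·R / (W·d), so s_u = FS·W·d / (L_a·R).
Arc length L_a = R·θ = 8.7·(69.5°·π/180) = 8.7·1.2130 = 10.55 m
s_u = 1.25·493·4.17 / (10.55·8.7) = 2569.8 / 91.81 = 27.99 kPa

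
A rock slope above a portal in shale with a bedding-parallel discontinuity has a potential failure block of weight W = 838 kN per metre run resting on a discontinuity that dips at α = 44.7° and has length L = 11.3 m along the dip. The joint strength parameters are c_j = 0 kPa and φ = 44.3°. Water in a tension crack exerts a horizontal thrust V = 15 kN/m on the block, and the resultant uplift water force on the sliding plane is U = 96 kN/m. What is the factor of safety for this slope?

FS = 0.80

Resolving the block weight along and normal to the plane and applying the Mohr–Coulomb strength on the joint:
N' = W cosα − U − V sinα = 838·cos44.7° − 96 − 15·sin44.7° = 489.1 kN/m
Driving force T = W sinα + V cosα = 838·sin44.7° + 15·cos44.7° = 600.1 kN/m
Resisting force R = c_j·L + N'·tanφ = 0·11.3 + 489.1·tan44.3° = 0.0 + 477.3 = 477.3 kN/m
FS = R / T = 477.3 / 600.1 = 0.795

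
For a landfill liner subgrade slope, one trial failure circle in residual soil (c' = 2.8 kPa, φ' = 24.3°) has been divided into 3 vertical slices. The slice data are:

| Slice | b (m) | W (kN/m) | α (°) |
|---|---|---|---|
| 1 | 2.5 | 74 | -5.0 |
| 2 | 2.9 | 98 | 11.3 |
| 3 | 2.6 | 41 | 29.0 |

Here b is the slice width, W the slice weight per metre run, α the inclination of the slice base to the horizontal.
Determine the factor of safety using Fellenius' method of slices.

FS = 3.57

Ordinary method of slices: FS = Σ[c'·Δl_i + (W_i cosα_i)·tanφ'] / Σ W_i sinα_i, with Δl_i = b_i / cosα_i.
Slice 1: Δl = 2.5/cos(-5.0°) = 2.510 m; N'_1 = 74·cos(-5.0°) = 73.7; c'Δl = 7.03; W sinα = -6.4
Slice 2: Δl = 2.9/cos11.3° = 2.957 m; N'_2 = 98·cos11.3° = 96.1; c'Δl = 8.28; W sinα = 19.2
Slice 3: Δl = 2.6/cos29.0° = 2.973 m; N'_3 = 41·cos29.0° = 35.9; c'Δl = 8.32; W sinα = 19.9
Σc'Δl = 23.6 kN/m; ΣN' = 205.7 kN/m; ΣW sinα = 32.6 kN/m
Resisting = 23.6 + 205.7·tan24.3° = 23.6 + 92.9 = 116.5 kN/m
FS = 116.5 / 32.6 = 3.570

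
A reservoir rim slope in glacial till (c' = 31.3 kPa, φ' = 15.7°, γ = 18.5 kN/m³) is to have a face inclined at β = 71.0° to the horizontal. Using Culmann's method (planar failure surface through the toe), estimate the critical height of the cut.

Culmann's analysis gives the critical failure plane at α_cr = (β + φ')/2 = (71.0 + 15.7)/2 = 43.4°, and the critical height
H_c = (4c'/γ) · sinβ cosφ' / [1 − cos(β − φ')]
    = (4·31.3/18.5) · sin71.0°·cos15.7° / [1 − cos(55.3°)]
    = 6.768 · 0.9455·0.9627 / [1 − 0.5693]
    = 6.768 · 0.9102 / 0.4307
    = 14.30 m

H_c = 14.30 m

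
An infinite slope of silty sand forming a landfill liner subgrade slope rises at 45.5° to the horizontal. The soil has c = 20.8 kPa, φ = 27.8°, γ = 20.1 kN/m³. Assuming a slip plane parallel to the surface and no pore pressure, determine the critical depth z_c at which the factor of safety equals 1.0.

Setting FS = 1.00 in FS = [c + γz cos²β tanφ] / [γz sinβ cosβ] and solving for z:
z = c / [γ cosβ (FS·sinβ − cosβ·tanφ)]
  = 20.8 / [20.1·cos45.5°·(1.00·sin45.5° − cos45.5°·tan27.8°)]
  = 20.8 / [20.1·0.7009·(1.00·0.7133 − 0.7009·0.5272)]
  = 20.8 / 4.8422 = 4.296 m

z_c = 4.30 m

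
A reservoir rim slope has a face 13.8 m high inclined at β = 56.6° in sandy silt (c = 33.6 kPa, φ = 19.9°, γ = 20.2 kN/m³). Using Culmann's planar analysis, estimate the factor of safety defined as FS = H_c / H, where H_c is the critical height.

FS = 1.91

H_c = (4c/γ) · sinβ cosφ / [1 − cos(β − φ)]
    = (4·33.6/20.2) · sin56.6°·cos19.9° / [1 − cos36.7°]
    = 6.653 · 0.7850 / 0.1982 = 26.35 m
FS = H_c / H = 26.35 / 13.8 = 1.909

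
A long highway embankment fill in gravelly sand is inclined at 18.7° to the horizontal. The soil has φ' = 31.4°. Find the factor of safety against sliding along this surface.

For a dry cohesionless infinite slope the factor of safety is FS = tanφ' / tanβ.
FS = tan31.4° / tan18.7° = 0.6104 / 0.3385 = 1.803

FS = 1.80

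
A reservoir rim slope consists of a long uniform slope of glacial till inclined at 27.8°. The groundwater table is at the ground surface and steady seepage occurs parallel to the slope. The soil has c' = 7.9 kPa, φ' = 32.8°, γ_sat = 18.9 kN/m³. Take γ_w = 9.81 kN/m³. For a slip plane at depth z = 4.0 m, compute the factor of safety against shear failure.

With seepage parallel to the slope and the water table at the surface, the effective normal stress on the slip plane uses the buoyant unit weight γ' = γ_sat − γ_w while the driving shear stress uses γ_sat:
FS = [c' + γ' z cos²β tanφ'] / [γ_sat z sinβ cosβ]
γ' = 18.9 − 9.81 = 9.09 kN/m³
Numerator = 7.9 + 9.09·4.0·cos²27.8°·tan32.8° = 7.9 + 9.09·4.0·0.7825·0.6445 = 26.235 kPa
Denominator = 18.9·4.0·sin27.8°·cos27.8° = 18.9·4.0·0.4664·0.8846 = 31.189 kPa
FS = 26.235 / 31.189 = 0.841

FS = 0.84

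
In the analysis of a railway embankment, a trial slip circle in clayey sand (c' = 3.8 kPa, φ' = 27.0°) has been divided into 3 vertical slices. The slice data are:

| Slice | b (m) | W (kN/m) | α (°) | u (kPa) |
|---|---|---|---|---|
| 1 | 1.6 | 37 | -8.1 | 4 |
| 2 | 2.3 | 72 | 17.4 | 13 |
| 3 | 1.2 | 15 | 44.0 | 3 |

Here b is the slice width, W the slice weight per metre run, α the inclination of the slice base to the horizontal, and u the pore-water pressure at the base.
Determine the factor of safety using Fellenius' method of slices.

FS = 2.21

Ordinary method of slices: FS = Σ[c'·Δl_i + (W_i cosα_i − u_i·Δl_i)·tanφ'] / Σ W_i sinα_i, with Δl_i = b_i / cosα_i.
Slice 1: Δl = 1.6/cos(-8.1°) = 1.616 m; N'_1 = 37·cos(-8.1°) − 4·1.616 = 30.2; c'Δl = 6.14; W sinα = -5.2
Slice 2: Δl = 2.3/cos17.4° = 2.410 m; N'_2 = 72·cos17.4° − 13·2.410 = 37.4; c'Δl = 9.16; W sinα = 21.5
Slice 3: Δl = 1.2/cos44.0° = 1.668 m; N'_3 = 15·cos44.0° − 3·1.668 = 5.8; c'Δl = 6.34; W sinα = 10.4
Σc'Δl = 21.6 kN/m; ΣN' = 73.3 kN/m; ΣW sinα = 26.7 kN/m
Resisting = 21.6 + 73.3·tan27.0° = 21.6 + 37.4 = 59.0 kN/m
FS = 59.0 / 26.7 = 2.207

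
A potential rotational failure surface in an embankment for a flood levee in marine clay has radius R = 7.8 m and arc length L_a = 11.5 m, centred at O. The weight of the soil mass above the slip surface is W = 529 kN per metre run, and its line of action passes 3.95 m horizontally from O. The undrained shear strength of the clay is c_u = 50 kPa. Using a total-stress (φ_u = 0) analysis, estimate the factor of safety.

FS = 2.15

Taking moments about the centre O, the resisting moment is provided by the undrained shear strength acting along the arc:
M_R = c_u·L_a·R = 50·11.50·7.8 = 4485.0 kN·m/m
M_D = W·d = 529·3.95 = 2089.6 kN·m/m
FS = M_R / M_D = 4485.0 / 2089.6 = 2.146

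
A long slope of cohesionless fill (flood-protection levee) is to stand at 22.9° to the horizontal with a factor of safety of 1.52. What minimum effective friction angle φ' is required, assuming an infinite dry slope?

φ' = 32.7°

FS = tanφ'/tanβ ⇒ tanφ' = FS · tanβ = 1.52 · tan22.9° = 0.6421
φ' = arctan(0.6421) = 32.70°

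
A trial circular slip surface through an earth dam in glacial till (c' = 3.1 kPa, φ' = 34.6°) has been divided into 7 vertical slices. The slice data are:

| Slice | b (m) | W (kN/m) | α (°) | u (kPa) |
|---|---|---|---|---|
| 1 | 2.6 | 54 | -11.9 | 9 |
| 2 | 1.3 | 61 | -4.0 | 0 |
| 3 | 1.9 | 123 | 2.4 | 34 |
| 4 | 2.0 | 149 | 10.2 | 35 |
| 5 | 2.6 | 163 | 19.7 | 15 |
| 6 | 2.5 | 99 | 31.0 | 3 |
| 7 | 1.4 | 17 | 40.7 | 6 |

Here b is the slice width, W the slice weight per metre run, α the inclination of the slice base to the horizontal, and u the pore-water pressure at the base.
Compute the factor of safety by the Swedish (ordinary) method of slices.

Ordinary method of slices: FS = Σ[c'·Δl_i + (W_i cosα_i − u_i·Δl_i)·tanφ'] / Σ W_i sinα_i, with Δl_i = b_i / cosα_i.
Slice 1: Δl = 2.6/cos(-11.9°) = 2.657 m; N'_1 = 54·cos(-11.9°) − 9·2.657 = 28.9; c'Δl = 8.24; W sinα = -11.1
Slice 2: Δl = 1.3/cos(-4.0°) = 1.303 m; N'_2 = 61·cos(-4.0°) − 0·1.303 = 60.9; c'Δl = 4.04; W sinα = -4.3
Slice 3: Δl = 1.9/cos2.4° = 1.902 m; N'_3 = 123·cos2.4° − 34·1.902 = 58.2; c'Δl = 5.90; W sinα = 5.2
Slice 4: Δl = 2.0/cos10.2° = 2.032 m; N'_4 = 149·cos10.2° − 35·2.032 = 75.5; c'Δl = 6.30; W sinα = 26.4
Slice 5: Δl = 2.6/cos19.7° = 2.762 m; N'_5 = 163·cos19.7° − 15·2.762 = 112.0; c'Δl = 8.56; W sinα = 54.9
Slice 6: Δl = 2.5/cos31.0° = 2.917 m; N'_6 = 99·cos31.0° − 3·2.917 = 76.1; c'Δl = 9.04; W sinα = 51.0
Slice 7: Δl = 1.4/cos40.7° = 1.847 m; N'_7 = 17·cos40.7° − 6·1.847 = 1.8; c'Δl = 5.72; W sinα = 11.1
Σc'Δl = 47.8 kN/m; ΣN' = 413.5 kN/m; ΣW sinα = 133.2 kN/m
Resisting = 47.8 + 413.5·tan34.6° = 47.8 + 285.2 = 333.0 kN/m
FS = 333.0 / 133.2 = 2.501

FS = 2.50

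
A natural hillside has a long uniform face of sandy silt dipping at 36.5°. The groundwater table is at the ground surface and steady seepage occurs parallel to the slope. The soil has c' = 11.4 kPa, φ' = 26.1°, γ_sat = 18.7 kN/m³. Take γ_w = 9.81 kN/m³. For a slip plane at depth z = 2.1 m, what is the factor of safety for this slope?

FS = 0.92

With seepage parallel to the slope and the water table at the surface, the effective normal stress on the slip plane uses the buoyant unit weight γ' = γ_sat − γ_w while the driving shear stress uses γ_sat:
FS = [c' + γ' z cos²β tanφ'] / [γ_sat z sinβ cosβ]
γ' = 18.7 − 9.81 = 8.89 kN/m³
Numerator = 11.4 + 8.89·2.1·cos²36.5°·tan26.1° = 11.4 + 8.89·2.1·0.6462·0.4899 = 17.310 kPa
Denominator = 18.7·2.1·sin36.5°·cos36.5° = 18.7·2.1·0.5948·0.8039 = 18.777 kPa
FS = 17.310 / 18.777 = 0.922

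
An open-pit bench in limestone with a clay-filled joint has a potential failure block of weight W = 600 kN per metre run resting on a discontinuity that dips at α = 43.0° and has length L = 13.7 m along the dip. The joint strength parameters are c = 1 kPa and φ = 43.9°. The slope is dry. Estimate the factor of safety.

Resolving the block weight along and normal to the plane and applying the Mohr–Coulomb strength on the joint:
N' = W cosα = 600·cos43.0° = 438.8 kN/m
Driving force T = W sinα = 600·sin43.0° = 409.2 kN/m
Resisting force R = c·L + N'·tanφ = 1·13.7 + 438.8·tan43.9° = 13.7 + 422.3 = 436.0 kN/m
FS = R / T = 436.0 / 409.2 = 1.065

FS = 1.07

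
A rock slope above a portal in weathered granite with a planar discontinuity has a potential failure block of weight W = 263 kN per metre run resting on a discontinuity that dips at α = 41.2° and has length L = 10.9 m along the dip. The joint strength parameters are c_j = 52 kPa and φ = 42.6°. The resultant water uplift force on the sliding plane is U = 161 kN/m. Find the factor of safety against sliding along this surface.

Resolving the block weight along and normal to the plane and applying the Mohr–Coulomb strength on the joint:
N' = W cosα − U = 263·cos41.2° − 161 = 36.9 kN/m
Driving force T = W sinα = 263·sin41.2° = 173.2 kN/m
Resisting force R = c_j·L + N'·tanφ = 52·10.9 + 36.9·tan42.6° = 566.8 + 33.9 = 600.7 kN/m
FS = R / T = 600.7 / 173.2 = 3.468

FS = 3.47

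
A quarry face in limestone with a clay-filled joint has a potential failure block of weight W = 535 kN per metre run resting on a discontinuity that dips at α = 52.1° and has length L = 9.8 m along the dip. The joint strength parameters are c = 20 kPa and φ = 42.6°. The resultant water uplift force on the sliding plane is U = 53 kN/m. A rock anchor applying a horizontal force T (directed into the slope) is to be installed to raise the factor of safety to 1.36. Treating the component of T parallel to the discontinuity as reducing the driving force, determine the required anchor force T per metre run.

T = 80 kN/m

Resolving forces along and normal to the sliding plane, with the horizontal anchor force T adding T·sinα to the effective normal force and T·cosα acting up the plane against the driving force:
FS = [cL + (W cosα − U + T sinα) tanφ] / [W sinα − T cosα]
Without the anchor: N' = 275.6 kN/m, driving T_d = 422.2 kN/m, resisting R = 20·9.8 + 275.6·tan42.6° = 449.5 kN/m, FS = 1.06.
Setting FS = 1.36 and solving for T:
1.36·(422.2 − T cos52.1°) = 449.5 + T sin52.1°·tan42.6°
T·(sin52.1°·tan42.6° + 1.36·cos52.1°) = 1.36·422.2 − 449.5
T·(0.7891·0.9195 + 1.36·0.6143) = 574.1 − 449.5 = 124.7
T·1.5610 = 124.7
T = 79.9 kN/m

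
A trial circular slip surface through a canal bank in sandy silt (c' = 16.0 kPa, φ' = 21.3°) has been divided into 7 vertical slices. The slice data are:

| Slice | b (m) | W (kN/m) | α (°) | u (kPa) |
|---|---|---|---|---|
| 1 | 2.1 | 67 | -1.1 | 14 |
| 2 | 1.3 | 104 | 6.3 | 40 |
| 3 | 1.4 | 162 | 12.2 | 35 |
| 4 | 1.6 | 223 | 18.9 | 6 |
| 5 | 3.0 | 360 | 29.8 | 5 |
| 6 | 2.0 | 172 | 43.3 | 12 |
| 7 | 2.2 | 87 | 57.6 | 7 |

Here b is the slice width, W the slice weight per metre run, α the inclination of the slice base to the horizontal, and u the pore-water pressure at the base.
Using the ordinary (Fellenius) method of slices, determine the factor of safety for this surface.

Ordinary method of slices: FS = Σ[c'·Δl_i + (W_i cosα_i − u_i·Δl_i)·tanφ'] / Σ W_i sinα_i, with Δl_i = b_i / cosα_i.
Slice 1: Δl = 2.1/cos(-1.1°) = 2.100 m; N'_1 = 67·cos(-1.1°) − 14·2.100 = 37.6; c'Δl = 33.61; W sinα = -1.3
Slice 2: Δl = 1.3/cos6.3° = 1.308 m; N'_2 = 104·cos6.3° − 40·1.308 = 51.1; c'Δl = 20.93; W sinα = 11.4
Slice 3: Δl = 1.4/cos12.2° = 1.432 m; N'_3 = 162·cos12.2° − 35·1.432 = 108.2; c'Δl = 22.92; W sinα = 34.2
Slice 4: Δl = 1.6/cos18.9° = 1.691 m; N'_4 = 223·cos18.9° − 6·1.691 = 200.8; c'Δl = 27.06; W sinα = 72.2
Slice 5: Δl = 3.0/cos29.8° = 3.457 m; N'_5 = 360·cos29.8° − 5·3.457 = 295.1; c'Δl = 55.31; W sinα = 178.9
Slice 6: Δl = 2.0/cos43.3° = 2.748 m; N'_6 = 172·cos43.3° − 12·2.748 = 92.2; c'Δl = 43.97; W sinα = 118.0
Slice 7: Δl = 2.2/cos57.6° = 4.106 m; N'_7 = 87·cos57.6° − 7·4.106 = 17.9; c'Δl = 65.69; W sinα = 73.5
Σc'Δl = 269.5 kN/m; ΣN' = 802.9 kN/m; ΣW sinα = 486.9 kN/m
Resisting = 269.5 + 802.9·tan21.3° = 269.5 + 313.0 = 582.5 kN/m
FS = 582.5 / 486.9 = 1.196

FS = 1.20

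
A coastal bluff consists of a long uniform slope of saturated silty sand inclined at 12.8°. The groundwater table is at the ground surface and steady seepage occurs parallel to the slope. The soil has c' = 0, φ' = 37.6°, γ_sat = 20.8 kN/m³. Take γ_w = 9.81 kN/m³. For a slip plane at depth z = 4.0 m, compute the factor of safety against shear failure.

FS = 1.79

With seepage parallel to the slope and the water table at the surface, the effective normal stress on the slip plane uses the buoyant unit weight γ' = γ_sat − γ_w while the driving shear stress uses γ_sat:
FS = [c' + γ' z cos²β tanφ'] / [γ_sat z sinβ cosβ]
(For c' = 0 this reduces to FS = (γ'/γ_sat)·tanφ'/tanβ.)
γ' = 20.8 − 9.81 = 10.99 kN/m³
Numerator = 0.0 + 10.99·4.0·cos²12.8°·tan37.6° = 0.0 + 10.99·4.0·0.9509·0.7701 = 32.192 kPa
Denominator = 20.8·4.0·sin12.8°·cos12.8° = 20.8·4.0·0.2215·0.9751 = 17.975 kPa
FS = 32.192 / 17.975 = 1.791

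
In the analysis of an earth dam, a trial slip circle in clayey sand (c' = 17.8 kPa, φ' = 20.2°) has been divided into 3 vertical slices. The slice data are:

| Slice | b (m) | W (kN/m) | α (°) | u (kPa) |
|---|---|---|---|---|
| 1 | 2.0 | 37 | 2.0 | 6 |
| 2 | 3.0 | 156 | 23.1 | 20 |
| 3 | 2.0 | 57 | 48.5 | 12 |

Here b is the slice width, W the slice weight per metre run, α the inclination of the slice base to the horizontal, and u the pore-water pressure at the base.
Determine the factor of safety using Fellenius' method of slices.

FS = 1.77

Ordinary method of slices: FS = Σ[c'·Δl_i + (W_i cosα_i − u_i·Δl_i)·tanφ'] / Σ W_i sinα_i, with Δl_i = b_i / cosα_i.
Slice 1: Δl = 2.0/cos2.0° = 2.001 m; N'_1 = 37·cos2.0° − 6·2.001 = 25.0; c'Δl = 35.62; W sinα = 1.3
Slice 2: Δl = 3.0/cos23.1° = 3.262 m; N'_2 = 156·cos23.1° − 20·3.262 = 78.3; c'Δl = 58.05; W sinα = 61.2
Slice 3: Δl = 2.0/cos48.5° = 3.018 m; N'_3 = 57·cos48.5° − 12·3.018 = 1.5; c'Δl = 53.73; W sinα = 42.7
Σc'Δl = 147.4 kN/m; ΣN' = 104.8 kN/m; ΣW sinα = 105.2 kN/m
Resisting = 147.4 + 104.8·tan20.2° = 147.4 + 38.6 = 186.0 kN/m
FS = 186.0 / 105.2 = 1.768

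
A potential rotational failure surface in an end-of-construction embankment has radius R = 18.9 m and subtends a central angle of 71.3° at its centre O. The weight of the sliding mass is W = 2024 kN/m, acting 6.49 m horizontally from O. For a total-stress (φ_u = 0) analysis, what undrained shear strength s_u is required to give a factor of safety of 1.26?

FS = s_u·L_a·R / (W·d), so s_u = FS·W·d / (L_a·R).
Arc length L_a = R·θ = 18.9·(71.3°·π/180) = 18.9·1.2444 = 23.52 m
s_u = 1.26·2024·6.49 / (23.52·18.9) = 16551.1 / 444.52 = 37.23 kPa

s_u = 37.2 kPa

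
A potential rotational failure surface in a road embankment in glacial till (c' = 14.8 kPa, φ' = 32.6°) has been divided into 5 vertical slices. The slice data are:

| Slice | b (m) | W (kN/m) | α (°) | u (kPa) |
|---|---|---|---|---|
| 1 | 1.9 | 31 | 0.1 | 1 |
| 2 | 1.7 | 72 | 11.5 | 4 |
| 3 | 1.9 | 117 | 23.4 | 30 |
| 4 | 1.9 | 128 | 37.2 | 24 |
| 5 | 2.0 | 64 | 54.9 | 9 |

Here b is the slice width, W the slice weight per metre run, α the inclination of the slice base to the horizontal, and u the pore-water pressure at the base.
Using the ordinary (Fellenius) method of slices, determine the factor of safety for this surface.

Ordinary method of slices: FS = Σ[c'·Δl_i + (W_i cosα_i − u_i·Δl_i)·tanφ'] / Σ W_i sinα_i, with Δl_i = b_i / cosα_i.
Slice 1: Δl = 1.9/cos0.1° = 1.900 m; N'_1 = 31·cos0.1° − 1·1.900 = 29.1; c'Δl = 28.12; W sinα = 0.1
Slice 2: Δl = 1.7/cos11.5° = 1.735 m; N'_2 = 72·cos11.5° − 4·1.735 = 63.6; c'Δl = 25.68; W sinα = 14.4
Slice 3: Δl = 1.9/cos23.4° = 2.070 m; N'_3 = 117·cos23.4° − 30·2.070 = 45.3; c'Δl = 30.64; W sinα = 46.5
Slice 4: Δl = 1.9/cos37.2° = 2.385 m; N'_4 = 128·cos37.2° − 24·2.385 = 44.7; c'Δl = 35.30; W sinα = 77.4
Slice 5: Δl = 2.0/cos54.9° = 3.478 m; N'_5 = 64·cos54.9° − 9·3.478 = 5.5; c'Δl = 51.48; W sinα = 52.4
Σc'Δl = 171.2 kN/m; ΣN' = 188.2 kN/m; ΣW sinα = 190.6 kN/m
Resisting = 171.2 + 188.2·tan32.6° = 171.2 + 120.4 = 291.6 kN/m
FS = 291.6 / 190.6 = 1.530

FS = 1.53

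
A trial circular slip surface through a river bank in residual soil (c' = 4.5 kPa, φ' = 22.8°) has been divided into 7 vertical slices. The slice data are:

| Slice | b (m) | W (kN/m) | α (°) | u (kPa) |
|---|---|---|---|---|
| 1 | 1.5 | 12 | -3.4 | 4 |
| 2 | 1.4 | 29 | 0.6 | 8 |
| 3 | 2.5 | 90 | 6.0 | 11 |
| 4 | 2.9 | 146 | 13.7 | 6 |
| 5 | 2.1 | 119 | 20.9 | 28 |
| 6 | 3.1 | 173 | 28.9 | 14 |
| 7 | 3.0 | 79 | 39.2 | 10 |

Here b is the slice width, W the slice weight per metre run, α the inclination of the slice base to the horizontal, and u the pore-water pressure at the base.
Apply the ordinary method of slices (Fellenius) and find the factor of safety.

FS = 1.10

Ordinary method of slices: FS = Σ[c'·Δl_i + (W_i cosα_i − u_i·Δl_i)·tanφ'] / Σ W_i sinα_i, with Δl_i = b_i / cosα_i.
Slice 1: Δl = 1.5/cos(-3.4°) = 1.503 m; N'_1 = 12·cos(-3.4°) − 4·1.503 = 6.0; c'Δl = 6.76; W sinα = -0.7
Slice 2: Δl = 1.4/cos0.6° = 1.400 m; N'_2 = 29·cos0.6° − 8·1.400 = 17.8; c'Δl = 6.30; W sinα = 0.3
Slice 3: Δl = 2.5/cos6.0° = 2.514 m; N'_3 = 90·cos6.0° − 11·2.514 = 61.9; c'Δl = 11.31; W sinα = 9.4
Slice 4: Δl = 2.9/cos13.7° = 2.985 m; N'_4 = 146·cos13.7° − 6·2.985 = 123.9; c'Δl = 13.43; W sinα = 34.6
Slice 5: Δl = 2.1/cos20.9° = 2.248 m; N'_5 = 119·cos20.9° − 28·2.248 = 48.2; c'Δl = 10.12; W sinα = 42.5
Slice 6: Δl = 3.1/cos28.9° = 3.541 m; N'_6 = 173·cos28.9° − 14·3.541 = 101.9; c'Δl = 15.93; W sinα = 83.6
Slice 7: Δl = 3.0/cos39.2° = 3.871 m; N'_7 = 79·cos39.2° − 10·3.871 = 22.5; c'Δl = 17.42; W sinα = 49.9
Σc'Δl = 81.3 kN/m; ΣN' = 382.2 kN/m; ΣW sinα = 219.6 kN/m
Resisting = 81.3 + 382.2·tan22.8° = 81.3 + 160.7 = 241.9 kN/m
FS = 241.9 / 219.6 = 1.102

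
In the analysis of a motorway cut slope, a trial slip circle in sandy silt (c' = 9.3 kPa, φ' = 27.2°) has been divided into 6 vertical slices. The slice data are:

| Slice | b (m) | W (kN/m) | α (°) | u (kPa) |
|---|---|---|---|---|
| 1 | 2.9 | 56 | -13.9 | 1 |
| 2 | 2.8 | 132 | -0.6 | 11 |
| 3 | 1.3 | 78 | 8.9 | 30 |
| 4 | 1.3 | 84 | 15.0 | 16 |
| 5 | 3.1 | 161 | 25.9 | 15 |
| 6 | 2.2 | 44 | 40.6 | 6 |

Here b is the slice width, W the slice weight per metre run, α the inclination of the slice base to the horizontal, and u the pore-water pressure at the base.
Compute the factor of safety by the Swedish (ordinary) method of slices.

Ordinary method of slices: FS = Σ[c'·Δl_i + (W_i cosα_i − u_i·Δl_i)·tanφ'] / Σ W_i sinα_i, with Δl_i = b_i / cosα_i.
Slice 1: Δl = 2.9/cos(-13.9°) = 2.987 m; N'_1 = 56·cos(-13.9°) − 1·2.987 = 51.4; c'Δl = 27.78; W sinα = -13.5
Slice 2: Δl = 2.8/cos(-0.6°) = 2.800 m; N'_2 = 132·cos(-0.6°) − 11·2.800 = 101.2; c'Δl = 26.04; W sinα = -1.4
Slice 3: Δl = 1.3/cos8.9° = 1.316 m; N'_3 = 78·cos8.9° − 30·1.316 = 37.6; c'Δl = 12.24; W sinα = 12.1
Slice 4: Δl = 1.3/cos15.0° = 1.346 m; N'_4 = 84·cos15.0° − 16·1.346 = 59.6; c'Δl = 12.52; W sinα = 21.7
Slice 5: Δl = 3.1/cos25.9° = 3.446 m; N'_5 = 161·cos25.9° − 15·3.446 = 93.1; c'Δl = 32.05; W sinα = 70.3
Slice 6: Δl = 2.2/cos40.6° = 2.898 m; N'_6 = 44·cos40.6° − 6·2.898 = 16.0; c'Δl = 26.95; W sinα = 28.6
Σc'Δl = 137.6 kN/m; ΣN' = 358.9 kN/m; ΣW sinα = 117.9 kN/m
Resisting = 137.6 + 358.9·tan27.2° = 137.6 + 184.5 = 322.0 kN/m
FS = 322.0 / 117.9 = 2.731

FS = 2.73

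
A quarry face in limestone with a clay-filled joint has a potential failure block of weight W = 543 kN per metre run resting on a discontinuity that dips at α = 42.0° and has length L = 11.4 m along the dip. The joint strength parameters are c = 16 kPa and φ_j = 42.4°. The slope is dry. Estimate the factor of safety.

Resolving the block weight along and normal to the plane and applying the Mohr–Coulomb strength on the joint:
N' = W cosα = 543·cos42.0° = 403.5 kN/m
Driving force T = W sinα = 543·sin42.0° = 363.3 kN/m
Resisting force R = c·L + N'·tanφ_j = 16·11.4 + 403.5·tan42.4° = 182.4 + 368.5 = 550.9 kN/m
FS = R / T = 550.9 / 363.3 = 1.516

FS = 1.52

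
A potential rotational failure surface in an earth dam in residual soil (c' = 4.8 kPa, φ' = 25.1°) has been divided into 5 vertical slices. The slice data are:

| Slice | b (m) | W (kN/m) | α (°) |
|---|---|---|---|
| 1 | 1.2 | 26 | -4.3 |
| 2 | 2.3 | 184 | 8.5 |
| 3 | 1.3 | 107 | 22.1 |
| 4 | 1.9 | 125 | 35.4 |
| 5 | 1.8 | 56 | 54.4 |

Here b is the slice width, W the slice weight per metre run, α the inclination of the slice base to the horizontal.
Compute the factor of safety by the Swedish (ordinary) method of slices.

FS = 1.40

Ordinary method of slices: FS = Σ[c'·Δl_i + (W_i cosα_i)·tanφ'] / Σ W_i sinα_i, with Δl_i = b_i / cosα_i.
Slice 1: Δl = 1.2/cos(-4.3°) = 1.203 m; N'_1 = 26·cos(-4.3°) = 25.9; c'Δl = 5.78; W sinα = -1.9
Slice 2: Δl = 2.3/cos8.5° = 2.326 m; N'_2 = 184·cos8.5° = 182.0; c'Δl = 11.16; W sinα = 27.2
Slice 3: Δl = 1.3/cos22.1° = 1.403 m; N'_3 = 107·cos22.1° = 99.1; c'Δl = 6.73; W sinα = 40.3
Slice 4: Δl = 1.9/cos35.4° = 2.331 m; N'_4 = 125·cos35.4° = 101.9; c'Δl = 11.19; W sinα = 72.4
Slice 5: Δl = 1.8/cos54.4° = 3.092 m; N'_5 = 56·cos54.4° = 32.6; c'Δl = 14.84; W sinα = 45.5
Σc'Δl = 49.7 kN/m; ΣN' = 441.5 kN/m; ΣW sinα = 183.4 kN/m
Resisting = 49.7 + 441.5·tan25.1° = 49.7 + 206.8 = 256.5 kN/m
FS = 256.5 / 183.4 = 1.398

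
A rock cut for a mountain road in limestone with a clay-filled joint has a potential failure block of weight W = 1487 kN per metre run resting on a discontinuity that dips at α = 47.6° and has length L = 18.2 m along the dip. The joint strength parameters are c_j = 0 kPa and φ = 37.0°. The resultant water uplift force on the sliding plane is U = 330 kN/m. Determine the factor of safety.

FS = 0.46

Resolving the block weight along and normal to the plane and applying the Mohr–Coulomb strength on the joint:
N' = W cosα − U = 1487·cos47.6° − 330 = 672.7 kN/m
Driving force T = W sinα = 1487·sin47.6° = 1098.1 kN/m
Resisting force R = c_j·L + N'·tanφ = 0·18.2 + 672.7·tan37.0° = 0.0 + 506.9 = 506.9 kN/m
FS = R / T = 506.9 / 1098.1 = 0.462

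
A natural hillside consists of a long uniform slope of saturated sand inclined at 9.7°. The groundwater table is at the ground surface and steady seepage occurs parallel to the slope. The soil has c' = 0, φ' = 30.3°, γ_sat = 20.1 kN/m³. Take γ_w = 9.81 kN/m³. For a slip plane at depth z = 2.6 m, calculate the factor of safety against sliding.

With seepage parallel to the slope and the water table at the surface, the effective normal stress on the slip plane uses the buoyant unit weight γ' = γ_sat − γ_w while the driving shear stress uses γ_sat:
FS = [c' + γ' z cos²β tanφ'] / [γ_sat z sinβ cosβ]
(For c' = 0 this reduces to FS = (γ'/γ_sat)·tanφ'/tanβ.)
γ' = 20.1 − 9.81 = 10.29 kN/m³
Numerator = 0.0 + 10.29·2.6·cos²9.7°·tan30.3° = 0.0 + 10.29·2.6·0.9716·0.5844 = 15.190 kPa
Denominator = 20.1·2.6·sin9.7°·cos9.7° = 20.1·2.6·0.1685·0.9857 = 8.679 kPa
FS = 15.190 / 8.679 = 1.750

FS = 1.75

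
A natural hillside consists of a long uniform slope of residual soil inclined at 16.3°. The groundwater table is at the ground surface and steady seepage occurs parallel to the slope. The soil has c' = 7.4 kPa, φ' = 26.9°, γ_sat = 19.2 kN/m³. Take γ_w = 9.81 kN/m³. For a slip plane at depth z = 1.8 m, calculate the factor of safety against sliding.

FS = 1.64

With seepage parallel to the slope and the water table at the surface, the effective normal stress on the slip plane uses the buoyant unit weight γ' = γ_sat − γ_w while the driving shear stress uses γ_sat:
FS = [c' + γ' z cos²β tanφ'] / [γ_sat z sinβ cosβ]
γ' = 19.2 − 9.81 = 9.39 kN/m³
Numerator = 7.4 + 9.39·1.8·cos²16.3°·tan26.9° = 7.4 + 9.39·1.8·0.9212·0.5073 = 15.299 kPa
Denominator = 19.2·1.8·sin16.3°·cos16.3° = 19.2·1.8·0.2807·0.9598 = 9.310 kPa
FS = 15.299 / 9.310 = 1.643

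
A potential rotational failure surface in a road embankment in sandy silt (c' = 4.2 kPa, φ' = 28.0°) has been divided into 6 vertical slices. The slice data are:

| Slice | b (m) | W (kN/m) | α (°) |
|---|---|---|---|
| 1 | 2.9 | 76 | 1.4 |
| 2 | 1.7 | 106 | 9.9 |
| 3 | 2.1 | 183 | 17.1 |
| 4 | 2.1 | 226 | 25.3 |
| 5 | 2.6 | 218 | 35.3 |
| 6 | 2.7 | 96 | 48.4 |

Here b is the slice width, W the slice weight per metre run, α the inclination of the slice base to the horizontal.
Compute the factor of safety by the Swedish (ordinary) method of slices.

FS = 1.34

Ordinary method of slices: FS = Σ[c'·Δl_i + (W_i cosα_i)·tanφ'] / Σ W_i sinα_i, with Δl_i = b_i / cosα_i.
Slice 1: Δl = 2.9/cos1.4° = 2.901 m; N'_1 = 76·cos1.4° = 76.0; c'Δl = 12.18; W sinα = 1.9
Slice 2: Δl = 1.7/cos9.9° = 1.726 m; N'_2 = 106·cos9.9° = 104.4; c'Δl = 7.25; W sinα = 18.2
Slice 3: Δl = 2.1/cos17.1° = 2.197 m; N'_3 = 183·cos17.1° = 174.9; c'Δl = 9.23; W sinα = 53.8
Slice 4: Δl = 2.1/cos25.3° = 2.323 m; N'_4 = 226·cos25.3° = 204.3; c'Δl = 9.76; W sinα = 96.6
Slice 5: Δl = 2.6/cos35.3° = 3.186 m; N'_5 = 218·cos35.3° = 177.9; c'Δl = 13.38; W sinα = 126.0
Slice 6: Δl = 2.7/cos48.4° = 4.067 m; N'_6 = 96·cos48.4° = 63.7; c'Δl = 17.08; W sinα = 71.8
Σc'Δl = 68.9 kN/m; ΣN' = 801.3 kN/m; ΣW sinα = 368.2 kN/m
Resisting = 68.9 + 801.3·tan28.0° = 68.9 + 426.1 = 494.9 kN/m
FS = 494.9 / 368.2 = 1.344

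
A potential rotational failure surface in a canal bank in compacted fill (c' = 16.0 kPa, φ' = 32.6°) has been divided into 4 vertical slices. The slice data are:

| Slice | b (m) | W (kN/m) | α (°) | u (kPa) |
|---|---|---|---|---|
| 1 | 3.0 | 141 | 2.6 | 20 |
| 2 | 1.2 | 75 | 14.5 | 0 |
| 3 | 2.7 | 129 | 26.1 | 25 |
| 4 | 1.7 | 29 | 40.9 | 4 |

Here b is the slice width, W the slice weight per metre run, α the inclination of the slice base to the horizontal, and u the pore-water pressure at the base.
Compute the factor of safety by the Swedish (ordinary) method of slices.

FS = 2.82

Ordinary method of slices: FS = Σ[c'·Δl_i + (W_i cosα_i − u_i·Δl_i)·tanφ'] / Σ W_i sinα_i, with Δl_i = b_i / cosα_i.
Slice 1: Δl = 3.0/cos2.6° = 3.003 m; N'_1 = 141·cos2.6° − 20·3.003 = 80.8; c'Δl = 48.05; W sinα = 6.4
Slice 2: Δl = 1.2/cos14.5° = 1.239 m; N'_2 = 75·cos14.5° − 0·1.239 = 72.6; c'Δl = 19.83; W sinα = 18.8
Slice 3: Δl = 2.7/cos26.1° = 3.007 m; N'_3 = 129·cos26.1° − 25·3.007 = 40.7; c'Δl = 48.11; W sinα = 56.8
Slice 4: Δl = 1.7/cos40.9° = 2.249 m; N'_4 = 29·cos40.9° − 4·2.249 = 12.9; c'Δl = 35.99; W sinα = 19.0
Σc'Δl = 152.0 kN/m; ΣN' = 207.0 kN/m; ΣW sinα = 100.9 kN/m
Resisting = 152.0 + 207.0·tan32.6° = 152.0 + 132.4 = 284.4 kN/m
FS = 284.4 / 100.9 = 2.818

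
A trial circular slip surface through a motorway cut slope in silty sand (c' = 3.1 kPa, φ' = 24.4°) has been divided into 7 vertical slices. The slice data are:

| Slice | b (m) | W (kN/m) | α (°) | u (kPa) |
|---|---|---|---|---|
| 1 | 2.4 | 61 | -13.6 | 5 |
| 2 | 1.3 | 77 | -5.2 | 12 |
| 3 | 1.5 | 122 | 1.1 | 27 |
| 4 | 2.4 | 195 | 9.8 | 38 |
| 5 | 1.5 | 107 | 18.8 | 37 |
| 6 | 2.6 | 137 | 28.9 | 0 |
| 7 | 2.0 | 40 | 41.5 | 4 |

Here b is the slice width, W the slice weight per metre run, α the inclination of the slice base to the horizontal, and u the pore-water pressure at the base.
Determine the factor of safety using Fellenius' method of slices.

FS = 1.84

Ordinary method of slices: FS = Σ[c'·Δl_i + (W_i cosα_i − u_i·Δl_i)·tanφ'] / Σ W_i sinα_i, with Δl_i = b_i / cosα_i.
Slice 1: Δl = 2.4/cos(-13.6°) = 2.469 m; N'_1 = 61·cos(-13.6°) − 5·2.469 = 46.9; c'Δl = 7.65; W sinα = -14.3
Slice 2: Δl = 1.3/cos(-5.2°) = 1.305 m; N'_2 = 77·cos(-5.2°) − 12·1.305 = 61.0; c'Δl = 4.05; W sinα = -7.0
Slice 3: Δl = 1.5/cos1.1° = 1.500 m; N'_3 = 122·cos1.1° − 27·1.500 = 81.5; c'Δl = 4.65; W sinα = 2.3
Slice 4: Δl = 2.4/cos9.8° = 2.436 m; N'_4 = 195·cos9.8° − 38·2.436 = 99.6; c'Δl = 7.55; W sinα = 33.2
Slice 5: Δl = 1.5/cos18.8° = 1.585 m; N'_5 = 107·cos18.8° − 37·1.585 = 42.7; c'Δl = 4.91; W sinα = 34.5
Slice 6: Δl = 2.6/cos28.9° = 2.970 m; N'_6 = 137·cos28.9° − 0·2.970 = 119.9; c'Δl = 9.21; W sinα = 66.2
Slice 7: Δl = 2.0/cos41.5° = 2.670 m; N'_7 = 40·cos41.5° − 4·2.670 = 19.3; c'Δl = 8.28; W sinα = 26.5
Σc'Δl = 46.3 kN/m; ΣN' = 470.9 kN/m; ΣW sinα = 141.4 kN/m
Resisting = 46.3 + 470.9·tan24.4° = 46.3 + 213.6 = 259.9 kN/m
FS = 259.9 / 141.4 = 1.838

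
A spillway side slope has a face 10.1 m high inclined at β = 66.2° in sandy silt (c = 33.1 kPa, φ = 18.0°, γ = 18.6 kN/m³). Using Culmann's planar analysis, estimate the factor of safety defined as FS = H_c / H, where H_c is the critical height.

FS = 1.84

H_c = (4c/γ) · sinβ cosφ / [1 − cos(β − φ)]
    = (4·33.1/18.6) · sin66.2°·cos18.0° / [1 − cos48.2°]
    = 7.118 · 0.8702 / 0.3335 = 18.58 m
FS = H_c / H = 18.58 / 10.1 = 1.839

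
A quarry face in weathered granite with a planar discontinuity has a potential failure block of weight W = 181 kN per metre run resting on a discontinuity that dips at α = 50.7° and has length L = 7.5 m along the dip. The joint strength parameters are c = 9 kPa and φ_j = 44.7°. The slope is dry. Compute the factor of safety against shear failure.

FS = 1.29

Resolving the block weight along and normal to the plane and applying the Mohr–Coulomb strength on the joint:
N' = W cosα = 181·cos50.7° = 114.6 kN/m
Driving force T = W sinα = 181·sin50.7° = 140.1 kN/m
Resisting force R = c·L + N'·tanφ_j = 9·7.5 + 114.6·tan44.7° = 67.5 + 113.4 = 180.9 kN/m
FS = R / T = 180.9 / 140.1 = 1.292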